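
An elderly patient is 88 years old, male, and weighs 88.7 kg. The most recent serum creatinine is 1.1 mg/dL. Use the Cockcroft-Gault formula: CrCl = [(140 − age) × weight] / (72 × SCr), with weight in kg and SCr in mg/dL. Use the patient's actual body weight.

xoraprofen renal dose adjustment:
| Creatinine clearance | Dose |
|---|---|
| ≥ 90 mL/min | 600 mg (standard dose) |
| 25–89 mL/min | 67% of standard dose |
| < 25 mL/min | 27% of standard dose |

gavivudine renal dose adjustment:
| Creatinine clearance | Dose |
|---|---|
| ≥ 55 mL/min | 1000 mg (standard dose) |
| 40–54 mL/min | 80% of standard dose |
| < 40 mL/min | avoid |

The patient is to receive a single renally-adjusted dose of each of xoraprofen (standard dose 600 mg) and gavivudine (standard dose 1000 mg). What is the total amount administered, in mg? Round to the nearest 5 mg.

CrCl = (140 − 88) × 88.7 / (72 × 1.1) = 4612.4 / 79.20 ≈ 58.2 mL/min
CrCl ≈ 58 mL/min.
xoraprofen: 25–89 mL/min → 67% of 600 mg = 402 mg.
gavivudine: ≥ 55 mL/min → 100% of 1000 mg = 1000 mg.
Total = 402 + 1000 = 1402 mg.

1400 mg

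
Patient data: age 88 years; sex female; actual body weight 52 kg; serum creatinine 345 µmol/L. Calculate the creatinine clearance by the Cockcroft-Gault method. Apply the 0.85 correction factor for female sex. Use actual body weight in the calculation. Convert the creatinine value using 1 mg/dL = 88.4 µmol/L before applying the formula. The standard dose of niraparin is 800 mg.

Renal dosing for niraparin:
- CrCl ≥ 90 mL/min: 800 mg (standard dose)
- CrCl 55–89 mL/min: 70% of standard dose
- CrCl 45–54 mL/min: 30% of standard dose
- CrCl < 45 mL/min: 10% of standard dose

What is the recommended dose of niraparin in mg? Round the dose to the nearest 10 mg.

SCr = 345 / 88.4 = 3.903 mg/dL
CrCl = (140 − 88) × 52 / (72 × 3.903) × 0.85 = 2704.0 / 281.02 × 0.85 ≈ 8.2 mL/min
CrCl ≈ 8 mL/min → bracket < 45 mL/min.
10% of 800 mg = 80 mg

80 mg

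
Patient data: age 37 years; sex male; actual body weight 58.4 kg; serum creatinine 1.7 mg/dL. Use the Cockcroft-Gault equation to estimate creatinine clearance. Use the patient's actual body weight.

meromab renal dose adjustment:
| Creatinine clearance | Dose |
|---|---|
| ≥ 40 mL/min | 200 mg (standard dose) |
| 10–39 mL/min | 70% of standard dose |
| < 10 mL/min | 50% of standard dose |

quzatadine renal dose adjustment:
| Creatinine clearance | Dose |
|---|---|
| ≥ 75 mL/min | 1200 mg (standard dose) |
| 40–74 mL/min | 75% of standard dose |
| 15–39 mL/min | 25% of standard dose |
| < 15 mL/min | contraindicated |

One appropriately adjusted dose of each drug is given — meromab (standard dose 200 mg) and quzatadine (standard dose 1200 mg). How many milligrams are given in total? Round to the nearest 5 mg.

1100 mg

CrCl = (140 − 37) × 58.4 / (72 × 1.7) = 6015.2 / 122.40 ≈ 49.1 mL/min
CrCl ≈ 49 mL/min.
meromab: ≥ 40 mL/min → 100% of 200 mg = 200 mg.
quzatadine: 40–74 mL/min → 75% of 1200 mg = 900 mg.
Total = 200 + 900 = 1100 mg.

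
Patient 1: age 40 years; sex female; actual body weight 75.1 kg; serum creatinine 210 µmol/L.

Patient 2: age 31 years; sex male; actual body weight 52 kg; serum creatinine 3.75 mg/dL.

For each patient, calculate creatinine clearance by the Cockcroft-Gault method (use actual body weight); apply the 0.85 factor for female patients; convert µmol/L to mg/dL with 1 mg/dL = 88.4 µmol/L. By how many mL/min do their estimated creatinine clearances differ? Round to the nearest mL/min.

16 mL/min

Patient 1: SCr = 210 / 88.4 = 2.376 mg/dL
Patient 1: CrCl = (140 − 40) × 75.1 / (72 × 2.376) × 0.85 = 7510.0 / 171.07 × 0.85 ≈ 37.3 mL/min
Patient 2: CrCl = (140 − 31) × 52 / (72 × 3.75) = 5668.0 / 270.00 ≈ 21.0 mL/min
|37.3 − 21.0| = 16.3 mL/min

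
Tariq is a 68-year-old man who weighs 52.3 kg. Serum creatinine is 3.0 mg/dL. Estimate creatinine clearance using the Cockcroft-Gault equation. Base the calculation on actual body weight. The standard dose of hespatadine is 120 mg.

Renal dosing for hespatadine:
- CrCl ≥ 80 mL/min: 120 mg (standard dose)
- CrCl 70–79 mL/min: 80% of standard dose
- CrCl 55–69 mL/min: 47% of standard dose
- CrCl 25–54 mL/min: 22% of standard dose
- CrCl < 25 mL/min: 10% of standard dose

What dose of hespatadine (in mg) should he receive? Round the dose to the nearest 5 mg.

CrCl = (140 − 68) × 52.3 / (72 × 3) = 3765.6 / 216.00 ≈ 17.4 mL/min
CrCl ≈ 17 mL/min → bracket < 25 mL/min.
10% of 120 mg = 12 mg → 10 mg

10 mg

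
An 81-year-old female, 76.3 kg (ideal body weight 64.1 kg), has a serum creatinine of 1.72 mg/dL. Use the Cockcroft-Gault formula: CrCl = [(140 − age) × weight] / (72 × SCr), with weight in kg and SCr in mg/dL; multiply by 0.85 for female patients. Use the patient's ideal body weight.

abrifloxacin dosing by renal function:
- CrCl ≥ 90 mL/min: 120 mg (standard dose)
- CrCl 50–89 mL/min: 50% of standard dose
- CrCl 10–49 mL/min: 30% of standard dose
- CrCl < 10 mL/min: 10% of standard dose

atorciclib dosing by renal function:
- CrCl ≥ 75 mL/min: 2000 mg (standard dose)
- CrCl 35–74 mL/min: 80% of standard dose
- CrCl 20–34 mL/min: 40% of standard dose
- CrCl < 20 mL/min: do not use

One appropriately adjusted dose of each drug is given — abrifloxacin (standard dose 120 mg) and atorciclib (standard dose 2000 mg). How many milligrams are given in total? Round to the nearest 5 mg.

CrCl = (140 − 81) × 64.1 / (72 × 1.72) × 0.85 = 3781.9 / 123.84 × 0.85 ≈ 26.0 mL/min
CrCl ≈ 26 mL/min.
abrifloxacin: 10–49 mL/min → 30% of 120 mg = 36 mg.
atorciclib: 20–34 mL/min → 40% of 2000 mg = 800 mg.
Total = 36 + 800 = 836 mg.

835 mg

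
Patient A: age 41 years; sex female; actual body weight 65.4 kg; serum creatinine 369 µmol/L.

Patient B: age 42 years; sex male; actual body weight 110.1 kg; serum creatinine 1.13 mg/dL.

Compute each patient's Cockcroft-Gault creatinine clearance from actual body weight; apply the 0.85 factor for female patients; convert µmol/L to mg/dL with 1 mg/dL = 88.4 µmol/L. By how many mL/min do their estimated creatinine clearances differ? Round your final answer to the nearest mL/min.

114 mL/min

Patient A: SCr = 369 / 88.4 = 4.174 mg/dL
Patient A: CrCl = (140 − 41) × 65.4 / (72 × 4.174) × 0.85 = 6474.6 / 300.53 × 0.85 ≈ 18.3 mL/min
Patient B: CrCl = (140 − 42) × 110.1 / (72 × 1.13) = 10789.8 / 81.36 ≈ 132.6 mL/min
|18.3 − 132.6| = 114.3 mL/min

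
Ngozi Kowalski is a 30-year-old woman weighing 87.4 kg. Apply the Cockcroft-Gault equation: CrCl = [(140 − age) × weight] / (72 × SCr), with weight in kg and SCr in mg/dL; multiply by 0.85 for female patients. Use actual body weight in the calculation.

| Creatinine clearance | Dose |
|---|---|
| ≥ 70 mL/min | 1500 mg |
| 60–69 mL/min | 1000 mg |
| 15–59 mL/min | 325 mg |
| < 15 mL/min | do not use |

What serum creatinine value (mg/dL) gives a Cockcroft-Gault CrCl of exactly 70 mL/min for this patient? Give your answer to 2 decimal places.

1.62 mg/dL

Standard dose requires CrCl ≥ 70 mL/min.
Set (140 − 30) × 87.4 × 0.85 / (72 × SCr) = 70
SCr = (140 − 30) × 87.4 × 0.85 / (72 × 70) = 1.621 mg/dL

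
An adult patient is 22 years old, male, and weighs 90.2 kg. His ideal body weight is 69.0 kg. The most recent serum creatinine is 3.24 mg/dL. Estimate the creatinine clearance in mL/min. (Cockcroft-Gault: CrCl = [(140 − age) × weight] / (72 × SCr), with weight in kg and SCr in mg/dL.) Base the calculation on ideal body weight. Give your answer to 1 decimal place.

CrCl = (140 − 22) × 69 / (72 × 3.24) = 8142.0 / 233.28 ≈ 34.9 mL/min

34.9 mL/min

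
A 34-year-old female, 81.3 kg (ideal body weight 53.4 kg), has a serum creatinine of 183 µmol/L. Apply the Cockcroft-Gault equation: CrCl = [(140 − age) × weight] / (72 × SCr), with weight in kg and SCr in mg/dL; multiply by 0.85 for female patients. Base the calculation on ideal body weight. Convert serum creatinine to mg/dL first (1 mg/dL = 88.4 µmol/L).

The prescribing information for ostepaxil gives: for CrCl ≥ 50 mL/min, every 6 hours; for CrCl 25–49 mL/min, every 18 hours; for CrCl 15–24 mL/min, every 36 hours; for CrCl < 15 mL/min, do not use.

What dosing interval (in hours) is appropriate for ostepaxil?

SCr = 183 / 88.4 = 2.07 mg/dL
CrCl = (140 − 34) × 53.4 / (72 × 2.07) × 0.85 = 5660.4 / 149.04 × 0.85 ≈ 32.3 mL/min
CrCl ≈ 32 mL/min → bracket 25–49 mL/min → every 18 hours.

every 18 hours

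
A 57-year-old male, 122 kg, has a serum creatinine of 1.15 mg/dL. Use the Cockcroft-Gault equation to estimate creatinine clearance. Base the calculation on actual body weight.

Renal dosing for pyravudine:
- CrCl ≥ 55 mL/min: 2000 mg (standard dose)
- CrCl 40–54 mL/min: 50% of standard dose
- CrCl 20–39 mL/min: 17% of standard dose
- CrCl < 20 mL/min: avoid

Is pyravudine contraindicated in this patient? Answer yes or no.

CrCl = (140 − 57) × 122 / (72 × 1.15) = 10126.0 / 82.80 ≈ 122.3 mL/min
CrCl ≈ 122 mL/min, which is ≥ 20 mL/min.

no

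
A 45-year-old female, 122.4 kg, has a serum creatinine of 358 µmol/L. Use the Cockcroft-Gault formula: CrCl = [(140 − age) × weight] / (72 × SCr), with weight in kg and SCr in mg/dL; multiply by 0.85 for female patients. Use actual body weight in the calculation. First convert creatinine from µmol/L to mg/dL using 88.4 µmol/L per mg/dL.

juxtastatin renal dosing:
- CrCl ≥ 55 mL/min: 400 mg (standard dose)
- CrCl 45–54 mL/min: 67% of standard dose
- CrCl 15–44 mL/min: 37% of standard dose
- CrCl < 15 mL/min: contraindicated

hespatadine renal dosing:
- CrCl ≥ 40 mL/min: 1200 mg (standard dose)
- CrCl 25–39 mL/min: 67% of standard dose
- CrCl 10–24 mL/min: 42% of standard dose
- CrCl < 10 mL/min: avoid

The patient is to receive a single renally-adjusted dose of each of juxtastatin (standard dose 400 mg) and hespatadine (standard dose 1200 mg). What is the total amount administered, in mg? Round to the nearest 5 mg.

SCr = 358 / 88.4 = 4.05 mg/dL
CrCl = (140 − 45) × 122.4 / (72 × 4.05) × 0.85 = 11628.0 / 291.60 × 0.85 ≈ 33.9 mL/min
CrCl ≈ 34 mL/min.
juxtastatin: 15–44 mL/min → 37% of 400 mg = 148 mg.
hespatadine: 25–39 mL/min → 67% of 1200 mg = 804 mg.
Total = 148 + 804 = 952 mg.

950 mg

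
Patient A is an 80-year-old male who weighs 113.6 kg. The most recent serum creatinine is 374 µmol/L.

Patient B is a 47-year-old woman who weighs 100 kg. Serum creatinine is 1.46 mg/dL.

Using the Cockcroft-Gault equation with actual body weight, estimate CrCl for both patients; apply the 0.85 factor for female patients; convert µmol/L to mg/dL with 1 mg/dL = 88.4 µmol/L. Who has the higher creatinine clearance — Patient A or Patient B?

Patient B

Patient A: SCr = 374 / 88.4 = 4.231 mg/dL
Patient A: CrCl = (140 − 80) × 113.6 / (72 × 4.231) = 6816.0 / 304.63 ≈ 22.4 mL/min
Patient B: CrCl = (140 − 47) × 100 / (72 × 1.46) × 0.85 = 9300.0 / 105.12 × 0.85 ≈ 75.2 mL/min
22.4 vs 75.2 mL/min → Patient B is higher.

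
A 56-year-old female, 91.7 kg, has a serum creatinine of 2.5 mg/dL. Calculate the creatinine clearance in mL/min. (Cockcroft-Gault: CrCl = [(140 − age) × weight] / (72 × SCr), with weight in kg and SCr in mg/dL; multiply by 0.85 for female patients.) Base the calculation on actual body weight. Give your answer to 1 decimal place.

CrCl = (140 − 56) × 91.7 / (72 × 2.5) × 0.85 = 7702.8 / 180.00 × 0.85 ≈ 36.4 mL/min

36.4 mL/min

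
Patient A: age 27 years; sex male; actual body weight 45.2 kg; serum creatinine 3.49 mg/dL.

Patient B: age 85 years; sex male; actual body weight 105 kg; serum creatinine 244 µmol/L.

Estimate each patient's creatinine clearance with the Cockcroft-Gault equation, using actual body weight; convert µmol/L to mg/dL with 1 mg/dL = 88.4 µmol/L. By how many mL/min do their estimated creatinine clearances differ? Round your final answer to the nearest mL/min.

9 mL/min

Patient A: CrCl = (140 − 27) × 45.2 / (72 × 3.49) = 5107.6 / 251.28 ≈ 20.3 mL/min
Patient B: SCr = 244 / 88.4 = 2.76 mg/dL
Patient B: CrCl = (140 − 85) × 105 / (72 × 2.76) = 5775.0 / 198.72 ≈ 29.1 mL/min
|20.3 − 29.1| = 8.8 mL/min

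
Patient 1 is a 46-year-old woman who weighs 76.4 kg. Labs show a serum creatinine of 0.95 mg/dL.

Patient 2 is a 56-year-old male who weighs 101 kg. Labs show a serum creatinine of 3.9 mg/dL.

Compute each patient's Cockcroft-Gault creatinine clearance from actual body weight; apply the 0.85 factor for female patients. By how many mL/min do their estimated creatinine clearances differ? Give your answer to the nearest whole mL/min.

Patient 1: CrCl = (140 − 46) × 76.4 / (72 × 0.95) × 0.85 = 7181.6 / 68.40 × 0.85 ≈ 89.2 mL/min
Patient 2: CrCl = (140 − 56) × 101 / (72 × 3.9) = 8484.0 / 280.80 ≈ 30.2 mL/min
|89.2 − 30.2| = 59.0 mL/min

59 mL/min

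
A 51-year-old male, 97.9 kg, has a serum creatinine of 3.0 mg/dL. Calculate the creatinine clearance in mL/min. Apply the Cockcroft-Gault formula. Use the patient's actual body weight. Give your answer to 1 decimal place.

40.3 mL/min

CrCl = (140 − 51) × 97.9 / (72 × 3) = 8713.1 / 216.00 ≈ 40.3 mL/min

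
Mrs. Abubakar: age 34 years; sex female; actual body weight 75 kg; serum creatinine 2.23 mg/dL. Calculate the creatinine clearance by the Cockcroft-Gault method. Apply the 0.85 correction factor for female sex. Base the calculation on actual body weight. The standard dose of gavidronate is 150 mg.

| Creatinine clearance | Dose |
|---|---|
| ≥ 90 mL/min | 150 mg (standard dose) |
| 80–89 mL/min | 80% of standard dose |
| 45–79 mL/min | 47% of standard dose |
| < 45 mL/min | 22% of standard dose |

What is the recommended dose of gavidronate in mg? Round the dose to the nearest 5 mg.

CrCl = (140 − 34) × 75 / (72 × 2.23) × 0.85 = 7950.0 / 160.56 × 0.85 ≈ 42.1 mL/min
CrCl ≈ 42 mL/min → bracket < 45 mL/min.
22% of 150 mg = 33 mg → 35 mg

35 mg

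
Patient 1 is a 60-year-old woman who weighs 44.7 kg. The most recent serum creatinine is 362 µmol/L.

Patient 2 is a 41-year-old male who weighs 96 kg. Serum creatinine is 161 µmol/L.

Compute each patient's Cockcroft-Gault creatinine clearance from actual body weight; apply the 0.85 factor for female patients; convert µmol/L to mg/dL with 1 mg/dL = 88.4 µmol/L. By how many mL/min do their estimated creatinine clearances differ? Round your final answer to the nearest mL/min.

Patient 1: SCr = 362 / 88.4 = 4.095 mg/dL
Patient 1: CrCl = (140 − 60) × 44.7 / (72 × 4.095) × 0.85 = 3576.0 / 294.84 × 0.85 ≈ 10.3 mL/min
Patient 2: SCr = 161 / 88.4 = 1.821 mg/dL
Patient 2: CrCl = (140 − 41) × 96 / (72 × 1.821) = 9504.0 / 131.11 ≈ 72.5 mL/min
|10.3 − 72.5| = 62.2 mL/min

62 mL/min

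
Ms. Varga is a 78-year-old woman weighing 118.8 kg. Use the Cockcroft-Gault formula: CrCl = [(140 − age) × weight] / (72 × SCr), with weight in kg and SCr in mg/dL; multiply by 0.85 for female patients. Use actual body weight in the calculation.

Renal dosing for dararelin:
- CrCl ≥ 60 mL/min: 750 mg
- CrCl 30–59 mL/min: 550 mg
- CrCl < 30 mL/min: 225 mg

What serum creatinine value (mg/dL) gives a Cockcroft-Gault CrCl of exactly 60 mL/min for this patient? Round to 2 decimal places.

Standard dose requires CrCl ≥ 60 mL/min.
Set (140 − 78) × 118.8 × 0.85 / (72 × SCr) = 60
SCr = (140 − 78) × 118.8 × 0.85 / (72 × 60) = 1.449 mg/dL

1.45 mg/dL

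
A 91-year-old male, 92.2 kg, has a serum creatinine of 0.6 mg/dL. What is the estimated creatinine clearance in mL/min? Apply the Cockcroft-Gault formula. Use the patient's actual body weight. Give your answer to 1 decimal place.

104.6 mL/min

CrCl = (140 − 91) × 92.2 / (72 × 0.6) = 4517.8 / 43.20 ≈ 104.6 mL/min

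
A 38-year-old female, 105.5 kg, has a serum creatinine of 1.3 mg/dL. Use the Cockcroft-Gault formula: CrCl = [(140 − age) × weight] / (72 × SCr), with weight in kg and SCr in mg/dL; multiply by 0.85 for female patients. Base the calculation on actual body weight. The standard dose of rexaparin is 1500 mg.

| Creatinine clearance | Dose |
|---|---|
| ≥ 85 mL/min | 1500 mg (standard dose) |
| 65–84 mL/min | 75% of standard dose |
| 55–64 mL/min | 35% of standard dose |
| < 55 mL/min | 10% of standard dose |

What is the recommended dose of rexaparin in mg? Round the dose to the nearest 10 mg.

CrCl = (140 − 38) × 105.5 / (72 × 1.3) × 0.85 = 10761.0 / 93.60 × 0.85 ≈ 97.7 mL/min
CrCl ≈ 98 mL/min → bracket ≥ 85 mL/min.
100% of 1500 mg = 1500 mg

1500 mg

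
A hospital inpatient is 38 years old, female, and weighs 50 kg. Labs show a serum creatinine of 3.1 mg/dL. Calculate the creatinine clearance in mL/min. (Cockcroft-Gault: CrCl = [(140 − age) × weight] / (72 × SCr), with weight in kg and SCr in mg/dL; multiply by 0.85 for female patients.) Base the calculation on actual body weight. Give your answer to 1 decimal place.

CrCl = (140 − 38) × 50 / (72 × 3.1) × 0.85 = 5100.0 / 223.20 × 0.85 ≈ 19.4 mL/min

19.4 mL/min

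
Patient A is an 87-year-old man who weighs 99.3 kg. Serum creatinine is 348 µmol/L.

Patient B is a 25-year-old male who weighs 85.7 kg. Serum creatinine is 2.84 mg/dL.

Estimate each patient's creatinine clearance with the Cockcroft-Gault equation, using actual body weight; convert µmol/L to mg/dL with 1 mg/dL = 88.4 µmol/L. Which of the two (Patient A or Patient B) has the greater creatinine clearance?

Patient B

Patient A: SCr = 348 / 88.4 = 3.937 mg/dL
Patient A: CrCl = (140 − 87) × 99.3 / (72 × 3.937) = 5262.9 / 283.46 ≈ 18.6 mL/min
Patient B: CrCl = (140 − 25) × 85.7 / (72 × 2.84) = 9855.5 / 204.48 ≈ 48.2 mL/min
18.6 vs 48.2 mL/min → Patient B is higher.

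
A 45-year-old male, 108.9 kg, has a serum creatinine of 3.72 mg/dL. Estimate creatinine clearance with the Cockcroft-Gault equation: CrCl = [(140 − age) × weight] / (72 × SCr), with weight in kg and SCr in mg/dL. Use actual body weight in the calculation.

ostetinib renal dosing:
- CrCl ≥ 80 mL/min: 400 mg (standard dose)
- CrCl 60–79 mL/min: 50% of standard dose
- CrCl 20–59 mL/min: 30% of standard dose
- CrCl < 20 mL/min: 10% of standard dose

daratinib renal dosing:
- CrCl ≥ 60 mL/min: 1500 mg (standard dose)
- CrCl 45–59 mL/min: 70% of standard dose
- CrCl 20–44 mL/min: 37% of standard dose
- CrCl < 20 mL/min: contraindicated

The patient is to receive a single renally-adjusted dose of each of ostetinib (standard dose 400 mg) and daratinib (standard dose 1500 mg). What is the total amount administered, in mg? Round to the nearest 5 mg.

CrCl = (140 − 45) × 108.9 / (72 × 3.72) = 10345.5 / 267.84 ≈ 38.6 mL/min
CrCl ≈ 39 mL/min.
ostetinib: 20–59 mL/min → 30% of 400 mg = 120 mg.
daratinib: 20–44 mL/min → 37% of 1500 mg = 555 mg.
Total = 120 + 555 = 675 mg.

675 mg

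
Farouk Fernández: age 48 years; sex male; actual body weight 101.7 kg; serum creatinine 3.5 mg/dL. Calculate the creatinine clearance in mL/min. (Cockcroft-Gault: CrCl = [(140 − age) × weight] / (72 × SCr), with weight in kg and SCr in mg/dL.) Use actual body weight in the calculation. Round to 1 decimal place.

37.1 mL/min

CrCl = (140 − 48) × 101.7 / (72 × 3.5) = 9356.4 / 252.00 ≈ 37.1 mL/min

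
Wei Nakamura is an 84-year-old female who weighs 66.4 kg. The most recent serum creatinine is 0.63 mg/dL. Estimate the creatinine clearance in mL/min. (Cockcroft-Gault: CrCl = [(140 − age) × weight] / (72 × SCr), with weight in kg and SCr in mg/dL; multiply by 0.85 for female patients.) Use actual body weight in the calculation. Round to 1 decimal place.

69.7 mL/min

CrCl = (140 − 84) × 66.4 / (72 × 0.63) × 0.85 = 3718.4 / 45.36 × 0.85 ≈ 69.7 mL/min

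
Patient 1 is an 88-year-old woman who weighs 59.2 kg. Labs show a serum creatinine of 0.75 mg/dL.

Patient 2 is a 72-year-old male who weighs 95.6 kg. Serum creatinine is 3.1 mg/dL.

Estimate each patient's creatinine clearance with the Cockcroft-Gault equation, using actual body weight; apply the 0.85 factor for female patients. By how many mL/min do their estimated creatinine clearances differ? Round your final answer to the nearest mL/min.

Patient 1: CrCl = (140 − 88) × 59.2 / (72 × 0.75) × 0.85 = 3078.4 / 54.00 × 0.85 ≈ 48.5 mL/min
Patient 2: CrCl = (140 − 72) × 95.6 / (72 × 3.1) = 6500.8 / 223.20 ≈ 29.1 mL/min
|48.5 − 29.1| = 19.4 mL/min

19 mL/min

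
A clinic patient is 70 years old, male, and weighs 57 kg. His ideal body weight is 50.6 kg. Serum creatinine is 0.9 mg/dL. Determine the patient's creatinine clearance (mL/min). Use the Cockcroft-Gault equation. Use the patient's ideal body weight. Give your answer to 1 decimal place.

54.7 mL/min

CrCl = (140 − 70) × 50.6 / (72 × 0.9) = 3542.0 / 64.80 ≈ 54.7 mL/min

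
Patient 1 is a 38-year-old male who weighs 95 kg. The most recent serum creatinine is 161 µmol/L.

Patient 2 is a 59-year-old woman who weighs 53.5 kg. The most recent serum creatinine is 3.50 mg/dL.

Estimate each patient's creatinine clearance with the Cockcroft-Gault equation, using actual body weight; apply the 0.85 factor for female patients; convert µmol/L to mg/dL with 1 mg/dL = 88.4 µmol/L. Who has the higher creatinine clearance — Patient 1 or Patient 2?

Patient 1: SCr = 161 / 88.4 = 1.821 mg/dL
Patient 1: CrCl = (140 − 38) × 95 / (72 × 1.821) = 9690.0 / 131.11 ≈ 73.9 mL/min
Patient 2: CrCl = (140 − 59) × 53.5 / (72 × 3.5) × 0.85 = 4333.5 / 252.00 × 0.85 ≈ 14.6 mL/min
73.9 vs 14.6 mL/min → Patient 1 is higher.

Patient 1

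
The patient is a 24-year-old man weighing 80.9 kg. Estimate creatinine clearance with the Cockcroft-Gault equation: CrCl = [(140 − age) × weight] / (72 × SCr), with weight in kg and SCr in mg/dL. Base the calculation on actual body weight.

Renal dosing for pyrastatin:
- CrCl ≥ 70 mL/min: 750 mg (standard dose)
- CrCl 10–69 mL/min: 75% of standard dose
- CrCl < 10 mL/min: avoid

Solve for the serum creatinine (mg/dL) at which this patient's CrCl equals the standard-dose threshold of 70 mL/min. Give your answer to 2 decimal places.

1.86 mg/dL

Standard dose requires CrCl ≥ 70 mL/min.
Set (140 − 24) × 80.9 / (72 × SCr) = 70
SCr = (140 − 24) × 80.9 / (72 × 70) = 1.862 mg/dL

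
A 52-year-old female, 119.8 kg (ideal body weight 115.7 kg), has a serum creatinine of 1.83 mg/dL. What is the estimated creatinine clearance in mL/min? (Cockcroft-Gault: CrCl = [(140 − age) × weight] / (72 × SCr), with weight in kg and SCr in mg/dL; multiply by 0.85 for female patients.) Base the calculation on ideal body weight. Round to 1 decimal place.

CrCl = (140 − 52) × 115.7 / (72 × 1.83) × 0.85 = 10181.6 / 131.76 × 0.85 ≈ 65.7 mL/min

65.7 mL/min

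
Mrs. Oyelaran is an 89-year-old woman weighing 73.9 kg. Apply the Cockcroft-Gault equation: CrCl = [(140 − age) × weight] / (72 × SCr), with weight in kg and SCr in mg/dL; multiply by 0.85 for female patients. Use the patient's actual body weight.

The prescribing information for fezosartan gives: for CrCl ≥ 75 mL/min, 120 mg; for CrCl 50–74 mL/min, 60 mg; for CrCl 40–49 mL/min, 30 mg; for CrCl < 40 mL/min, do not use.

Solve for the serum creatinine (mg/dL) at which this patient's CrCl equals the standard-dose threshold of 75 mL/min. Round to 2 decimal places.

Standard dose requires CrCl ≥ 75 mL/min.
Set (140 − 89) × 73.9 × 0.85 / (72 × SCr) = 75
SCr = (140 − 89) × 73.9 × 0.85 / (72 × 75) = 0.593 mg/dL

0.59 mg/dL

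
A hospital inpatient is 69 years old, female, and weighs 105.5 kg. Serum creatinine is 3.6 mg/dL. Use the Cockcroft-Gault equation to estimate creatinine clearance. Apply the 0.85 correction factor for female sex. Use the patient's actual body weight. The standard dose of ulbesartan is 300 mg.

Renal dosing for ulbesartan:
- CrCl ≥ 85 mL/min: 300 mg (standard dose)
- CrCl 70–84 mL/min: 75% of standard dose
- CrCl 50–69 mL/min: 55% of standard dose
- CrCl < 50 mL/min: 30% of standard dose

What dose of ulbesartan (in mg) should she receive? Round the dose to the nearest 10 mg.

90 mg

CrCl = (140 − 69) × 105.5 / (72 × 3.6) × 0.85 = 7490.5 / 259.20 × 0.85 ≈ 24.6 mL/min
CrCl ≈ 25 mL/min → bracket < 50 mL/min.
30% of 300 mg = 90 mg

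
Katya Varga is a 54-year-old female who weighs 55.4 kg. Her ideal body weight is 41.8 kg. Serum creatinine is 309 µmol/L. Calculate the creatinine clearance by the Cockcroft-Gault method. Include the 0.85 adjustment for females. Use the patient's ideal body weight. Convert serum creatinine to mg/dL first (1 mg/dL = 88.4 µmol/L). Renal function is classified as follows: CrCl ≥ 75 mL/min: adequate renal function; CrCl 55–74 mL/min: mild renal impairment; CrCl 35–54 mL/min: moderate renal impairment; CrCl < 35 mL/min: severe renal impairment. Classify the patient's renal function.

severe renal impairment

SCr = 309 / 88.4 = 3.495 mg/dL
CrCl = (140 − 54) × 41.8 / (72 × 3.495) × 0.85 = 3594.8 / 251.64 × 0.85 ≈ 12.1 mL/min
12 mL/min falls in the 'severe renal impairment' range.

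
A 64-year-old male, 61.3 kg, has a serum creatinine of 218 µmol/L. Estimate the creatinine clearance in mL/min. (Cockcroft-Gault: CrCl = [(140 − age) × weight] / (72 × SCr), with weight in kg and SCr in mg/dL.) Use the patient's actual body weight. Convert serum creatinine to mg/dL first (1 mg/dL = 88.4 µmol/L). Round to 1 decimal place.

26.2 mL/min

SCr = 218 / 88.4 = 2.466 mg/dL
CrCl = (140 − 64) × 61.3 / (72 × 2.466) = 4658.8 / 177.55 ≈ 26.2 mL/min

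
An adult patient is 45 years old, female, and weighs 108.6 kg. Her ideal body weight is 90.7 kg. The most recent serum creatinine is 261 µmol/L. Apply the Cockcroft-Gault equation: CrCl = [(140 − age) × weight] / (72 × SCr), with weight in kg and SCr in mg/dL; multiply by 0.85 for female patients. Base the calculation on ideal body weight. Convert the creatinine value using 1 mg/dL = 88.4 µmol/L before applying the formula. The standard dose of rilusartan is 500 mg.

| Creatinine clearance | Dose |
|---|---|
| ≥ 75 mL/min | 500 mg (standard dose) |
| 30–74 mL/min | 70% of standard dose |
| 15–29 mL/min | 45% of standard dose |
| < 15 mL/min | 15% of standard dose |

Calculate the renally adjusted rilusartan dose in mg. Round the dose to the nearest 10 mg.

SCr = 261 / 88.4 = 2.952 mg/dL
CrCl = (140 − 45) × 90.7 / (72 × 2.952) × 0.85 = 8616.5 / 212.54 × 0.85 ≈ 34.5 mL/min
CrCl ≈ 34 mL/min → bracket 30–74 mL/min.
70% of 500 mg = 350 mg

350 mg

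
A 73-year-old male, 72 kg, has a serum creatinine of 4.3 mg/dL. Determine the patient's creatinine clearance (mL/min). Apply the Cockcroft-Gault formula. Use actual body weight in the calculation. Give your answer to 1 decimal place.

CrCl = (140 − 73) × 72 / (72 × 4.3) = 4824.0 / 309.60 ≈ 15.6 mL/min

15.6 mL/min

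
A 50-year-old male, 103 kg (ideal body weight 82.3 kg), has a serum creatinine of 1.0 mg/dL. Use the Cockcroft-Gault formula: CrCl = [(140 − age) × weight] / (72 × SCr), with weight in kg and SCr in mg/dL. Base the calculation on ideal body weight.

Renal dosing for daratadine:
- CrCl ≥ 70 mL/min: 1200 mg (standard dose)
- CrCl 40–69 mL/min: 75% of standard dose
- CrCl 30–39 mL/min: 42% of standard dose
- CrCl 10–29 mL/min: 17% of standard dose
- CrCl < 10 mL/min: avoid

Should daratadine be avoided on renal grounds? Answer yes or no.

CrCl = (140 − 50) × 82.3 / (72 × 1) = 7407.0 / 72.00 ≈ 102.9 mL/min
CrCl ≈ 103 mL/min, which is ≥ 10 mL/min.

no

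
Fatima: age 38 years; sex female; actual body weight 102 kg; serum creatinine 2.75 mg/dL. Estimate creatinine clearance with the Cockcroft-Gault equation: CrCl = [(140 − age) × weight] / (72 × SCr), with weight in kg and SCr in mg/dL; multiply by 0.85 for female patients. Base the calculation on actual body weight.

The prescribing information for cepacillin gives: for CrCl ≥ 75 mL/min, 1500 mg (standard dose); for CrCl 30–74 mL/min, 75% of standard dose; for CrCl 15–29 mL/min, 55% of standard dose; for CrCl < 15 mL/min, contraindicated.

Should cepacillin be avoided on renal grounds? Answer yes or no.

CrCl = (140 − 38) × 102 / (72 × 2.75) × 0.85 = 10404.0 / 198.00 × 0.85 ≈ 44.7 mL/min
CrCl ≈ 45 mL/min, which is ≥ 15 mL/min.

no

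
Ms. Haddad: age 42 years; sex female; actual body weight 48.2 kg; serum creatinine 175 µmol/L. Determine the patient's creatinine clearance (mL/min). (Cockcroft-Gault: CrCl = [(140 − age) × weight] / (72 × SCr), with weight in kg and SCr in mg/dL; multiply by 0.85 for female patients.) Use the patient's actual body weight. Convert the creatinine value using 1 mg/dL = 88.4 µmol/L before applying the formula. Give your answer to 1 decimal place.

SCr = 175 / 88.4 = 1.98 mg/dL
CrCl = (140 − 42) × 48.2 / (72 × 1.98) × 0.85 = 4723.6 / 142.56 × 0.85 ≈ 28.2 mL/min

28.2 mL/min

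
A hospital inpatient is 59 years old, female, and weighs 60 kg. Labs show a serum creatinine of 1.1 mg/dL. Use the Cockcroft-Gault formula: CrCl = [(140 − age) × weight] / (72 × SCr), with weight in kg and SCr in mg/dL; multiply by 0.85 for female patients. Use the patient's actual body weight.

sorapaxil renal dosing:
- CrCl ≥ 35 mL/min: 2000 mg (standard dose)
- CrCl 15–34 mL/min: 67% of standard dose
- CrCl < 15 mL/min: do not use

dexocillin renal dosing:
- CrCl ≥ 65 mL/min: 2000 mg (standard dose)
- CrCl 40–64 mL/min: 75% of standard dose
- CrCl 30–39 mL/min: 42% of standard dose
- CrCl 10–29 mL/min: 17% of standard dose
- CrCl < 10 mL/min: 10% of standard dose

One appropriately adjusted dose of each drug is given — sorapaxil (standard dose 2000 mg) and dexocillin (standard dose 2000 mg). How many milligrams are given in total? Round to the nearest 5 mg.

CrCl = (140 − 59) × 60 / (72 × 1.1) × 0.85 = 4860.0 / 79.20 × 0.85 ≈ 52.2 mL/min
CrCl ≈ 52 mL/min.
sorapaxil: ≥ 35 mL/min → 100% of 2000 mg = 2000 mg.
dexocillin: 40–64 mL/min → 75% of 2000 mg = 1500 mg.
Total = 2000 + 1500 = 3500 mg.

3500 mg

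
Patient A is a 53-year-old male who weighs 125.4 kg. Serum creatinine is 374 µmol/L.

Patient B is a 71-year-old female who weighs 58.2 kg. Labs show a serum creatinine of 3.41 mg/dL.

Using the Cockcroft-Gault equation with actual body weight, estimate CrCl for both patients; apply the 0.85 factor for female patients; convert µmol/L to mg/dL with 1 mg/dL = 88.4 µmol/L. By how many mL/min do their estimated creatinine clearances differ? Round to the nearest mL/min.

22 mL/min

Patient A: SCr = 374 / 88.4 = 4.231 mg/dL
Patient A: CrCl = (140 − 53) × 125.4 / (72 × 4.231) = 10909.8 / 304.63 ≈ 35.8 mL/min
Patient B: CrCl = (140 − 71) × 58.2 / (72 × 3.41) × 0.85 = 4015.8 / 245.52 × 0.85 ≈ 13.9 mL/min
|35.8 − 13.9| = 21.9 mL/min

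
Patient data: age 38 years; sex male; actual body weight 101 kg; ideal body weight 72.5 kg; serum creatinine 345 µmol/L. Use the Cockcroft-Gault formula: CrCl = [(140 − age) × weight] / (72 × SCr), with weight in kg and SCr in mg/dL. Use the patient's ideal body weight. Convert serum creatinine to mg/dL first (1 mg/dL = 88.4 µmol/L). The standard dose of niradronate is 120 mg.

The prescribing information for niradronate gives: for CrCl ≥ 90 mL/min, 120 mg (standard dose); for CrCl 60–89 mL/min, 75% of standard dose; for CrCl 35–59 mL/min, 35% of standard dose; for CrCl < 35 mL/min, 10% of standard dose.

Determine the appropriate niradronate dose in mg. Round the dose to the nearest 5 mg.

10 mg

SCr = 345 / 88.4 = 3.903 mg/dL
CrCl = (140 − 38) × 72.5 / (72 × 3.903) = 7395.0 / 281.02 ≈ 26.3 mL/min
CrCl ≈ 26 mL/min → bracket < 35 mL/min.
10% of 120 mg = 12 mg → 10 mg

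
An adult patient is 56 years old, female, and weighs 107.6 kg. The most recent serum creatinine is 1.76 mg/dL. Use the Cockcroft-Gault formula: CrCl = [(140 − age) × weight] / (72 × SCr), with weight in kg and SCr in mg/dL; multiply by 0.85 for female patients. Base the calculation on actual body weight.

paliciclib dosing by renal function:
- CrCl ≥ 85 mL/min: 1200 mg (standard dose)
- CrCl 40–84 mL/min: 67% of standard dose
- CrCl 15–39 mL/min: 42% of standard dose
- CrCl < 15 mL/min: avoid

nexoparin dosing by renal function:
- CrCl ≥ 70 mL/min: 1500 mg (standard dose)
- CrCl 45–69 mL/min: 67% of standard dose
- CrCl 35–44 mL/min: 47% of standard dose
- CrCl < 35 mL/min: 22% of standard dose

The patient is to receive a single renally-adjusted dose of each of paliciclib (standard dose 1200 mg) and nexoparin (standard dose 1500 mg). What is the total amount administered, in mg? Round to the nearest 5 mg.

1810 mg

CrCl = (140 − 56) × 107.6 / (72 × 1.76) × 0.85 = 9038.4 / 126.72 × 0.85 ≈ 60.6 mL/min
CrCl ≈ 61 mL/min.
paliciclib: 40–84 mL/min → 67% of 1200 mg = 804 mg.
nexoparin: 45–69 mL/min → 67% of 1500 mg = 1005 mg.
Total = 804 + 1005 = 1809 mg.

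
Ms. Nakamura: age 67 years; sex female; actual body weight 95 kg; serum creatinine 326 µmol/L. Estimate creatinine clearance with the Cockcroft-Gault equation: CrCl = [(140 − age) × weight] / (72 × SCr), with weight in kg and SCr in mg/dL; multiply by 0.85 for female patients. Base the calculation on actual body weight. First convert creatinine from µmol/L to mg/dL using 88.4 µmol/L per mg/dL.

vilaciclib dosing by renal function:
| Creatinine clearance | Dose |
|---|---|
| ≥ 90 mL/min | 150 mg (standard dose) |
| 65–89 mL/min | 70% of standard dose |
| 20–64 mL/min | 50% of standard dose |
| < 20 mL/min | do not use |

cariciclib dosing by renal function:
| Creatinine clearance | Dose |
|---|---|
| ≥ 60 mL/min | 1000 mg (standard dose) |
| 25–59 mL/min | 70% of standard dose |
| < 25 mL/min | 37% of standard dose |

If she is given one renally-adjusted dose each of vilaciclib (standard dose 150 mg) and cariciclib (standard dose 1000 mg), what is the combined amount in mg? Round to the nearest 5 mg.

SCr = 326 / 88.4 = 3.688 mg/dL
CrCl = (140 − 67) × 95 / (72 × 3.688) × 0.85 = 6935.0 / 265.54 × 0.85 ≈ 22.2 mL/min
CrCl ≈ 22 mL/min.
vilaciclib: 20–64 mL/min → 50% of 150 mg = 75 mg.
cariciclib: < 25 mL/min → 37% of 1000 mg = 370 mg.
Total = 75 + 370 = 445 mg.

445 mg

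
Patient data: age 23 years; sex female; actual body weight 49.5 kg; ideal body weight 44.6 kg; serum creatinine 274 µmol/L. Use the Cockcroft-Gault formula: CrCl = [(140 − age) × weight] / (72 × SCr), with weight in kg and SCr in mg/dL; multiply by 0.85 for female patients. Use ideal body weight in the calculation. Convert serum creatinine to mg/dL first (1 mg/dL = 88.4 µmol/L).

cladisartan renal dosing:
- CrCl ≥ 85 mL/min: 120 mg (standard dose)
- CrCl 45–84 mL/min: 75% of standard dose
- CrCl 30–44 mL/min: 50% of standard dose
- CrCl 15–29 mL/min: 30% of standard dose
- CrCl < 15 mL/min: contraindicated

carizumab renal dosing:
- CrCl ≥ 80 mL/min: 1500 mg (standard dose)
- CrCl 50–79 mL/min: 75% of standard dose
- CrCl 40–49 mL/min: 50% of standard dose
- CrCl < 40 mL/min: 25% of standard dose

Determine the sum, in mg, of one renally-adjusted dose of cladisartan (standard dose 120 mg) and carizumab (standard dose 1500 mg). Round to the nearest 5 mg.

410 mg

SCr = 274 / 88.4 = 3.1 mg/dL
CrCl = (140 − 23) × 44.6 / (72 × 3.1) × 0.85 = 5218.2 / 223.20 × 0.85 ≈ 19.9 mL/min
CrCl ≈ 20 mL/min.
cladisartan: 15–29 mL/min → 30% of 120 mg = 36 mg.
carizumab: < 40 mL/min → 25% of 1500 mg = 375 mg.
Total = 36 + 375 = 411 mg.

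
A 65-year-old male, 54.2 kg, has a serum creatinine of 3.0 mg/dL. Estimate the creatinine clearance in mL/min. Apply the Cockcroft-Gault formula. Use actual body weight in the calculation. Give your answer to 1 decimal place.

CrCl = (140 − 65) × 54.2 / (72 × 3) = 4065.0 / 216.00 ≈ 18.8 mL/min

18.8 mL/min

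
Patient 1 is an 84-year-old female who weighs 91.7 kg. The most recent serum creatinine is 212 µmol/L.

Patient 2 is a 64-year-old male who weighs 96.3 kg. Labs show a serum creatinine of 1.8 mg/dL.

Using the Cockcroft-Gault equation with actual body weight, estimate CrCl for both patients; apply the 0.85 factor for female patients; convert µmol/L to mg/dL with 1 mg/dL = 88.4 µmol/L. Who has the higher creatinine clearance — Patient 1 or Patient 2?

Patient 2

Patient 1: SCr = 212 / 88.4 = 2.398 mg/dL
Patient 1: CrCl = (140 − 84) × 91.7 / (72 × 2.398) × 0.85 = 5135.2 / 172.66 × 0.85 ≈ 25.3 mL/min
Patient 2: CrCl = (140 − 64) × 96.3 / (72 × 1.8) = 7318.8 / 129.60 ≈ 56.5 mL/min
25.3 vs 56.5 mL/min → Patient 2 is higher.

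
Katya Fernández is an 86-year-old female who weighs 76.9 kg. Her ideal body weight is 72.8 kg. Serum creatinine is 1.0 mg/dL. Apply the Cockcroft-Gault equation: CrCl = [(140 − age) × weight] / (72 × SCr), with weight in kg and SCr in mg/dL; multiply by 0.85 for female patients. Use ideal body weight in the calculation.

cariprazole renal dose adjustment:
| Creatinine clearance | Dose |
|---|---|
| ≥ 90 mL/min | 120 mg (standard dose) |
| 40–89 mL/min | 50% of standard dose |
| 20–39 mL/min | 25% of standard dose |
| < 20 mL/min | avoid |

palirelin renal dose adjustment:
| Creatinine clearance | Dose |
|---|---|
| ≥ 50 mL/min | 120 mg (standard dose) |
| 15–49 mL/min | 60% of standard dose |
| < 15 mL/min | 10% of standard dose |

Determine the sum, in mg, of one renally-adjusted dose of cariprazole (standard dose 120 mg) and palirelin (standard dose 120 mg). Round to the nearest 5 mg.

130 mg

CrCl = (140 − 86) × 72.8 / (72 × 1) × 0.85 = 3931.2 / 72.00 × 0.85 ≈ 46.4 mL/min
CrCl ≈ 46 mL/min.
cariprazole: 40–89 mL/min → 50% of 120 mg = 60 mg.
palirelin: 15–49 mL/min → 60% of 120 mg = 72 mg.
Total = 60 + 72 = 132 mg.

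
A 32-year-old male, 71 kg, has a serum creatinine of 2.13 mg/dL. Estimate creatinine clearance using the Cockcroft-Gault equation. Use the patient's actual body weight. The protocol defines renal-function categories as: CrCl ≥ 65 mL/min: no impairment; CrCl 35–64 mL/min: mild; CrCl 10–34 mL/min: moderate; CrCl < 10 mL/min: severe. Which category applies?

mild

CrCl = (140 − 32) × 71 / (72 × 2.13) = 7668.0 / 153.36 ≈ 50.0 mL/min
50 mL/min falls in the 'mild' range.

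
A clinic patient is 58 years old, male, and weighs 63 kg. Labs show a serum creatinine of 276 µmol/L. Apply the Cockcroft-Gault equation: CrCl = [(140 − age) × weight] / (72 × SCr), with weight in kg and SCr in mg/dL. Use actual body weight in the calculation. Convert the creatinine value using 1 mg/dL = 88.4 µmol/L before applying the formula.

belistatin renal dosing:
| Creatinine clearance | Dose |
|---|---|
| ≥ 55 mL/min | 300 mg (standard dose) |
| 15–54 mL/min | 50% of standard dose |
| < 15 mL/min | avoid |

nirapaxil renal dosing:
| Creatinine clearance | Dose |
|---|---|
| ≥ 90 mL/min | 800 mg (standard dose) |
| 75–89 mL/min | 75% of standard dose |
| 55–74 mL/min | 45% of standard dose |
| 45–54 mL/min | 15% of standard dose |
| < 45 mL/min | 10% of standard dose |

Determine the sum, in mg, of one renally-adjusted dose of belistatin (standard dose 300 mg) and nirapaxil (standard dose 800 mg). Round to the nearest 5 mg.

SCr = 276 / 88.4 = 3.122 mg/dL
CrCl = (140 − 58) × 63 / (72 × 3.122) = 5166.0 / 224.78 ≈ 23.0 mL/min
CrCl ≈ 23 mL/min.
belistatin: 15–54 mL/min → 50% of 300 mg = 150 mg.
nirapaxil: < 45 mL/min → 10% of 800 mg = 80 mg.
Total = 150 + 80 = 230 mg.

230 mg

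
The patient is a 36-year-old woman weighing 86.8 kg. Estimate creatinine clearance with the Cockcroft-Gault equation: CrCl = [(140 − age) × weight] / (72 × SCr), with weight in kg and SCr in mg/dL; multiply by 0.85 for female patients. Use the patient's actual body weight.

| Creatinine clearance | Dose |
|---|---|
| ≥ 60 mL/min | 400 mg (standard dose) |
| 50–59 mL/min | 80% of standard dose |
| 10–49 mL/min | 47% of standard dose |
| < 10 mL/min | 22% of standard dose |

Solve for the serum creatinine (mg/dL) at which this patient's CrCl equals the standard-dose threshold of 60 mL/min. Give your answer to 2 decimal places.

Standard dose requires CrCl ≥ 60 mL/min.
Set (140 − 36) × 86.8 × 0.85 / (72 × SCr) = 60
SCr = (140 − 36) × 86.8 × 0.85 / (72 × 60) = 1.776 mg/dL

1.78 mg/dL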